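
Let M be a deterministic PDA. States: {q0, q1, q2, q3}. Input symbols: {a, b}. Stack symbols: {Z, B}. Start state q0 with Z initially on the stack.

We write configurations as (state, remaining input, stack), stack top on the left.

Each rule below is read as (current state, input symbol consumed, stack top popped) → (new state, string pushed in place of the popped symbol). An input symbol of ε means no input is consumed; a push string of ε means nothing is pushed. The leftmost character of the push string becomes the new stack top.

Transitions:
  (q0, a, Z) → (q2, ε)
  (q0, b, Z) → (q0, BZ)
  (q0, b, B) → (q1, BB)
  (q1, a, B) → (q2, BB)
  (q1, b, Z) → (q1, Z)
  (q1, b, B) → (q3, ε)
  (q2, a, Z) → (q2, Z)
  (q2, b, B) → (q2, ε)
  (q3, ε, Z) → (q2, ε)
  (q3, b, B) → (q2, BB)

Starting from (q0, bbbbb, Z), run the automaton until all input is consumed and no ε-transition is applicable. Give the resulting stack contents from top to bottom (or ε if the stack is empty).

BZ

(q0, bbbbb, Z) ⊢ (q0, bbbb, BZ) ⊢ (q1, bbb, BBZ) ⊢ (q3, bb, BZ) ⊢ (q2, b, BBZ) ⊢ (q2, ε, BZ)
All input consumed in state q2 with stack BZ.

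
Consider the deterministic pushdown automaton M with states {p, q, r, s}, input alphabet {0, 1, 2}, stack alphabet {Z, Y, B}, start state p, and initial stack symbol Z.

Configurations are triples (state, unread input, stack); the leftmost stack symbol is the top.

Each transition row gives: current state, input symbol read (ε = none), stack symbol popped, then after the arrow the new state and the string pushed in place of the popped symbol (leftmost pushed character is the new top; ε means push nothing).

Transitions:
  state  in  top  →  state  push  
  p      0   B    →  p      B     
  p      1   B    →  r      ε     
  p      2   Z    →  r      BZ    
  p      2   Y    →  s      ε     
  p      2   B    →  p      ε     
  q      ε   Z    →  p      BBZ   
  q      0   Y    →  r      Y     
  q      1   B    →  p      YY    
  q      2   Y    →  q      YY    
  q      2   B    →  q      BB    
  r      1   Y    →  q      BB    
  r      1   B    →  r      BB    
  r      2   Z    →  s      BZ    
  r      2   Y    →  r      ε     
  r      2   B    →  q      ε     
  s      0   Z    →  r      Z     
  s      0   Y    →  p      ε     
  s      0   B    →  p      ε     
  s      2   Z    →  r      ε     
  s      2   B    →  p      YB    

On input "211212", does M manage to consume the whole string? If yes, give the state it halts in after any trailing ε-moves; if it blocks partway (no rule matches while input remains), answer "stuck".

(p, 211212, Z)
  read 2, top Z: go to r, push BZ → (r, 11212, BZ)
  read 1, top B: go to r, push BB → (r, 1212, BBZ)
  read 1, top B: go to r, push BB → (r, 212, BBBZ)
  read 2, top B: go to q, push ε → (q, 12, BBZ)
  read 1, top B: go to p, push YY → (p, 2, YYBZ)
  read 2, top Y: go to s, push ε → (s, ε, YBZ)
All input consumed; M is in state s.

s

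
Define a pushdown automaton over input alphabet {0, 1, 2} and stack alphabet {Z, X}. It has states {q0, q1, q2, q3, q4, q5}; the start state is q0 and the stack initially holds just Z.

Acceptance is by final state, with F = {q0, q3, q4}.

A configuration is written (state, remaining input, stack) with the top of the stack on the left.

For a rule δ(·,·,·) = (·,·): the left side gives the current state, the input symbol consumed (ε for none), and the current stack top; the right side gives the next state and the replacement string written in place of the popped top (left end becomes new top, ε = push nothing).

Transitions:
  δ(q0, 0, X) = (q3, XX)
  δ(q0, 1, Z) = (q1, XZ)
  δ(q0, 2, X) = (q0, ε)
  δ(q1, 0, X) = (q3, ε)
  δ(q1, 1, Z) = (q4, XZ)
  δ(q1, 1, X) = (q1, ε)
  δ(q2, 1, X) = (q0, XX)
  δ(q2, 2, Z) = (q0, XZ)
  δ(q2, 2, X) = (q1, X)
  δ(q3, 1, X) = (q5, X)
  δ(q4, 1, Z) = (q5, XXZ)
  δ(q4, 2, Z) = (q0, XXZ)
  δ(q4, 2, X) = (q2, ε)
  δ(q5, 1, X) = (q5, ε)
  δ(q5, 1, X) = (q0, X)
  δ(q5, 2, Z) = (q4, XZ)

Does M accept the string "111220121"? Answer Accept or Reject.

Reject

No computation consumes all input and reaches a final state.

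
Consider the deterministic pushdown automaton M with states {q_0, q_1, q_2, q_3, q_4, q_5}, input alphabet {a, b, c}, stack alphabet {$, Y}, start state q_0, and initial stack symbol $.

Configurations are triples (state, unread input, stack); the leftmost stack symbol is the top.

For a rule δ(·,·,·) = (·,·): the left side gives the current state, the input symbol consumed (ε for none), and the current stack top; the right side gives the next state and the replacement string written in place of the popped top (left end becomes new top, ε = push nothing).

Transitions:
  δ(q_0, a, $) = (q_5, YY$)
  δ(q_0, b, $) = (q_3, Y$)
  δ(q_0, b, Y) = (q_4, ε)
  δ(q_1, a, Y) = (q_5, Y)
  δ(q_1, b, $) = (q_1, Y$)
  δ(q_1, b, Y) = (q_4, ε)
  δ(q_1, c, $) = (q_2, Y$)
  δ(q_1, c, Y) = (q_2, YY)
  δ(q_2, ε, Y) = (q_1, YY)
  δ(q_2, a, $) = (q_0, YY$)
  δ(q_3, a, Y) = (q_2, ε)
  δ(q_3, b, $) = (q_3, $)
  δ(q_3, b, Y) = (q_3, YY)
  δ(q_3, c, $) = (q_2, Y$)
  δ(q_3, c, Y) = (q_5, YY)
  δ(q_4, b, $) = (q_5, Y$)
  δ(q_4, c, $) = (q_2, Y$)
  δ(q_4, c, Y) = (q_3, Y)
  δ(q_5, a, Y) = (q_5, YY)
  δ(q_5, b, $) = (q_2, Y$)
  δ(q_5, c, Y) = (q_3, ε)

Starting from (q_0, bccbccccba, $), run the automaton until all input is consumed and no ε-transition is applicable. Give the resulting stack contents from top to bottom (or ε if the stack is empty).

(q_0, bccbccccba, $)
  read b, top $: go to q_3, push Y$ → (q_3, ccbccccba, Y$)
  read c, top Y: go to q_5, push YY → (q_5, cbccccba, YY$)
  read c, top Y: go to q_3, push ε → (q_3, bccccba, Y$)
  read b, top Y: go to q_3, push YY → (q_3, ccccba, YY$)
  read c, top Y: go to q_5, push YY → (q_5, cccba, YYY$)
  read c, top Y: go to q_3, push ε → (q_3, ccba, YY$)
  read c, top Y: go to q_5, push YY → (q_5, cba, YYY$)
  read c, top Y: go to q_3, push ε → (q_3, ba, YY$)
  read b, top Y: go to q_3, push YY → (q_3, a, YYY$)
  read a, top Y: go to q_2, push ε → (q_2, ε, YY$)
  ε-move, top Y: go to q_1, push YY → (q_1, ε, YYY$)
All input consumed in state q_1 with stack YYY$.

YYY$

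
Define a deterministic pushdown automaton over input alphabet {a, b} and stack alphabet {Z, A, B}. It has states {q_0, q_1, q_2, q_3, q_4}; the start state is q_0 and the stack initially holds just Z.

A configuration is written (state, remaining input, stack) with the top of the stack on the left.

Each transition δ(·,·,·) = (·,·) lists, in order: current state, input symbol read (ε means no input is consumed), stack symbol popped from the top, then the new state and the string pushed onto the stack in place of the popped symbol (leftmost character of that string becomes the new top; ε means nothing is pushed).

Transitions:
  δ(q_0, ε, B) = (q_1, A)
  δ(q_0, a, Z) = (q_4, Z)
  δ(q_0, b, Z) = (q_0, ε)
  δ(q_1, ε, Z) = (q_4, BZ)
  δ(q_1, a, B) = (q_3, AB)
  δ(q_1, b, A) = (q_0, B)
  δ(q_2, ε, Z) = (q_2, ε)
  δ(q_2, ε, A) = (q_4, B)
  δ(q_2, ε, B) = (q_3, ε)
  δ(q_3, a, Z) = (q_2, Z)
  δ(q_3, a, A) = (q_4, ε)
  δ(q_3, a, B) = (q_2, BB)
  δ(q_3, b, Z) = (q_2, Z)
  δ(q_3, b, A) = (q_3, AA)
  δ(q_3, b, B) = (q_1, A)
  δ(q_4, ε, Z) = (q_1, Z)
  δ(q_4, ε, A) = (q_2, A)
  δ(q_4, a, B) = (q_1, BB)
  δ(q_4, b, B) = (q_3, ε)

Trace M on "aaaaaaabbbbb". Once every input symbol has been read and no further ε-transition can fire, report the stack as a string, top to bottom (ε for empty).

(q_0, aaaaaaabbbbb, Z) ⊢ (q_4, aaaaaabbbbb, Z) ⊢ (q_1, aaaaaabbbbb, Z) ⊢ (q_4, aaaaaabbbbb, BZ) ⊢ (q_1, aaaaabbbbb, BBZ) ⊢ (q_3, aaaabbbbb, ABBZ) ⊢ (q_4, aaabbbbb, BBZ) ⊢ (q_1, aabbbbb, BBBZ) ⊢ (q_3, abbbbb, ABBBZ) ⊢ (q_4, bbbbb, BBBZ) ⊢ (q_3, bbbb, BBZ) ⊢ (q_1, bbb, ABZ) ⊢ (q_0, bb, BBZ) ⊢ (q_1, bb, ABZ) ⊢ (q_0, b, BBZ) ⊢ (q_1, b, ABZ) ⊢ (q_0, ε, BBZ) ⊢ (q_1, ε, ABZ)
All input consumed in state q_1 with stack ABZ.

ABZ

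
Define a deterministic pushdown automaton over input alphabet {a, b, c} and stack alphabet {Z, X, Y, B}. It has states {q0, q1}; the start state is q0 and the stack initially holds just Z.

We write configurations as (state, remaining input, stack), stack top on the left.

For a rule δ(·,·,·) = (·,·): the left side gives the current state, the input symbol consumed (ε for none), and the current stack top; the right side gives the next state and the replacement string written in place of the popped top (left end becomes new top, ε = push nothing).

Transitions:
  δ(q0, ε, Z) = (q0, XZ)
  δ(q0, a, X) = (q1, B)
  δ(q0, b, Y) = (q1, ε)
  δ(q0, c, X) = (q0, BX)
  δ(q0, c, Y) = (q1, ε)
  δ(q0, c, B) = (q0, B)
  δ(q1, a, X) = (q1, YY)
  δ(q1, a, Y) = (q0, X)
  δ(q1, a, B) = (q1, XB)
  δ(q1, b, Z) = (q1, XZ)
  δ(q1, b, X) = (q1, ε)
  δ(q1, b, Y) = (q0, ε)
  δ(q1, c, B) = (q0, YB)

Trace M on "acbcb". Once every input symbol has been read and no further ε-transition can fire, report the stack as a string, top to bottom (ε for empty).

BZ

(q0, acbcb, Z)
  ε-move, top Z: go to q0, push XZ → (q0, acbcb, XZ)
  read a, top X: go to q1, push B → (q1, cbcb, BZ)
  read c, top B: go to q0, push YB → (q0, bcb, YBZ)
  read b, top Y: go to q1, push ε → (q1, cb, BZ)
  read c, top B: go to q0, push YB → (q0, b, YBZ)
  read b, top Y: go to q1, push ε → (q1, ε, BZ)
All input consumed in state q1 with stack BZ.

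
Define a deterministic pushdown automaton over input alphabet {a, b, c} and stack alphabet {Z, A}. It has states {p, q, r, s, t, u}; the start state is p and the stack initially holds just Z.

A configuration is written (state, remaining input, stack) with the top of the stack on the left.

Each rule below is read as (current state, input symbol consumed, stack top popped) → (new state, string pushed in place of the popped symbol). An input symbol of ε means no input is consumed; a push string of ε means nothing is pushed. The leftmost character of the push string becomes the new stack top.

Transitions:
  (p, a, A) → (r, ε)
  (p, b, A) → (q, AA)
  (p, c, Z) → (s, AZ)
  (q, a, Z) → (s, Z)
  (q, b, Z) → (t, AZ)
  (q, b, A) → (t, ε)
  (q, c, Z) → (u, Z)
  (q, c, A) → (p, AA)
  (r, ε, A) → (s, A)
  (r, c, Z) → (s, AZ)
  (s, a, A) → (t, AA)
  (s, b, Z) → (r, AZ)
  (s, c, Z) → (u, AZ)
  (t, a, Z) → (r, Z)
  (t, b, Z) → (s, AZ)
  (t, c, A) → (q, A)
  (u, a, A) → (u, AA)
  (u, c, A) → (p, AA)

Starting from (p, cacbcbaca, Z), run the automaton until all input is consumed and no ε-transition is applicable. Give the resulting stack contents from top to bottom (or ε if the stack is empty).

(p, cacbcbaca, Z)
  read c, top Z: go to s, push AZ → (s, acbcbaca, AZ)
  read a, top A: go to t, push AA → (t, cbcbaca, AAZ)
  read c, top A: go to q, push A → (q, bcbaca, AAZ)
  read b, top A: go to t, push ε → (t, cbaca, AZ)
  read c, top A: go to q, push A → (q, baca, AZ)
  read b, top A: go to t, push ε → (t, aca, Z)
  read a, top Z: go to r, push Z → (r, ca, Z)
  read c, top Z: go to s, push AZ → (s, a, AZ)
  read a, top A: go to t, push AA → (t, ε, AAZ)
All input consumed in state t with stack AAZ.

AAZ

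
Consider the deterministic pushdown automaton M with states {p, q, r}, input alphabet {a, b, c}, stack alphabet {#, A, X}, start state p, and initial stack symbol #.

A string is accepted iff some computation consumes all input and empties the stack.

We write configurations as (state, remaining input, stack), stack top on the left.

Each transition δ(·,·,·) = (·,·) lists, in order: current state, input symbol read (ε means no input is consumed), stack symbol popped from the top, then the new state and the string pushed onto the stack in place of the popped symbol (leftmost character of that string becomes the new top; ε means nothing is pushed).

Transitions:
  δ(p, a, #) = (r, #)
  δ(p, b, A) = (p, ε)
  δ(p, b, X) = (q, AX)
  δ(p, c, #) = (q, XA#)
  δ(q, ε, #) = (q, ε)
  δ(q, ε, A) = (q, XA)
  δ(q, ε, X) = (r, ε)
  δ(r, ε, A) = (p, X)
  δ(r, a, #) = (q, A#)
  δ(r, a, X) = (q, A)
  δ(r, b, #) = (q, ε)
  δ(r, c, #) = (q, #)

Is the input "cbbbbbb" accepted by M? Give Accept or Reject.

Reject

(p, cbbbbbb, #)
  read c, top #: go to q, push XA# → (q, bbbbbb, XA#)
  ε-move, top X: go to r, push ε → (r, bbbbbb, A#)
  ε-move, top A: go to p, push X → (p, bbbbbb, X#)
  read b, top X: go to q, push AX → (q, bbbbb, AX#)
  ε-move, top A: go to q, push XA → (q, bbbbb, XAX#)
  ε-move, top X: go to r, push ε → (r, bbbbb, AX#)
  ε-move, top A: go to p, push X → (p, bbbbb, XX#)
  read b, top X: go to q, push AX → (q, bbbb, AXX#)
  ε-move, top A: go to q, push XA → (q, bbbb, XAXX#)
  ε-move, top X: go to r, push ε → (r, bbbb, AXX#)
  ε-move, top A: go to p, push X → (p, bbbb, XXX#)
  read b, top X: go to q, push AX → (q, bbb, AXXX#)
  ε-move, top A: go to q, push XA → (q, bbb, XAXXX#)
  ε-move, top X: go to r, push ε → (r, bbb, AXXX#)
  ε-move, top A: go to p, push X → (p, bbb, XXXX#)
  read b, top X: go to q, push AX → (q, bb, AXXXX#)
  ε-move, top A: go to q, push XA → (q, bb, XAXXXX#)
  ε-move, top X: go to r, push ε → (r, bb, AXXXX#)
  ε-move, top A: go to p, push X → (p, bb, XXXXX#)
  read b, top X: go to q, push AX → (q, b, AXXXXX#)
  ε-move, top A: go to q, push XA → (q, b, XAXXXXX#)
  ε-move, top X: go to r, push ε → (r, b, AXXXXX#)
  ε-move, top A: go to p, push X → (p, b, XXXXXX#)
  read b, top X: go to q, push AX → (q, ε, AXXXXXX#)
  ε-move, top A: go to q, push XA → (q, ε, XAXXXXXX#)
  ε-move, top X: go to r, push ε → (r, ε, AXXXXXX#)
  ε-move, top A: go to p, push X → (p, ε, XXXXXXX#)
All input consumed; stack is XXXXXXX#, not empty, and no further ε-move applies.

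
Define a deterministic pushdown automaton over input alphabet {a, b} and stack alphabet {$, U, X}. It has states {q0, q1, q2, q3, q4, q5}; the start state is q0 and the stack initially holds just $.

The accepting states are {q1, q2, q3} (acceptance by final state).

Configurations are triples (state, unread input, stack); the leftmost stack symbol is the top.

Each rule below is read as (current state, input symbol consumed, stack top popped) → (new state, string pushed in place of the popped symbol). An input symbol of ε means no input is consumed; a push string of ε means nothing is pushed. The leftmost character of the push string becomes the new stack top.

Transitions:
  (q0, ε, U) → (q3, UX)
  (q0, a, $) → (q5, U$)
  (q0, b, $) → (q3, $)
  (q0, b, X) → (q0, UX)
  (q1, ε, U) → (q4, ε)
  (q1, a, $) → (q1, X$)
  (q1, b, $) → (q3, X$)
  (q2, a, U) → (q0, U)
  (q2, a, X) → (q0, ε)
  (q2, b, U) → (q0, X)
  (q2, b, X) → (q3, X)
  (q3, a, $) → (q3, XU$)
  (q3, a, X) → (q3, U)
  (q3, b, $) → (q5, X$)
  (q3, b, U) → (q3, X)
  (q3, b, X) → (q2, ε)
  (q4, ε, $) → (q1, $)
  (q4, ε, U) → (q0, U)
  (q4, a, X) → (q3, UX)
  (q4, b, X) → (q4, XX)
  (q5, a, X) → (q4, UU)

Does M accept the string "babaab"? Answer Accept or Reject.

Reject

(q0, babaab, $)
  read b, top $: go to q3, push $ → (q3, abaab, $)
  read a, top $: go to q3, push XU$ → (q3, baab, XU$)
  read b, top X: go to q2, push ε → (q2, aab, U$)
  read a, top U: go to q0, push U → (q0, ab, U$)
  ε-move, top U: go to q3, push UX → (q3, ab, UX$)
No transition applies at (q3, ab, UX$); input not fully consumed.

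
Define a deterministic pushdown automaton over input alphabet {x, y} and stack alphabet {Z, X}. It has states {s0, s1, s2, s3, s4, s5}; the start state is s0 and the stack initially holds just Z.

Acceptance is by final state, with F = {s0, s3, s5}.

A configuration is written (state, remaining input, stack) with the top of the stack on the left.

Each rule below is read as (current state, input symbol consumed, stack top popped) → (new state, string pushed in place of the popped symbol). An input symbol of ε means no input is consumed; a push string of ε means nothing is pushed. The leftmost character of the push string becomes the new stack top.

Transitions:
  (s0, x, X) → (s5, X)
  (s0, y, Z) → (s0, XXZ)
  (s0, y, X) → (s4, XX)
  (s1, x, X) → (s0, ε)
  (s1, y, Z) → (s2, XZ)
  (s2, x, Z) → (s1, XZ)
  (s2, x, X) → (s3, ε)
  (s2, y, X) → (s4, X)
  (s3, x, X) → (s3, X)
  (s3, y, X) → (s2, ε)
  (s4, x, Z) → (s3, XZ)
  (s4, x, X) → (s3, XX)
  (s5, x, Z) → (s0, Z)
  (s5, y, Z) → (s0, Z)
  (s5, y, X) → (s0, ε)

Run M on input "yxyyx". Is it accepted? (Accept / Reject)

(s0, yxyyx, Z) ⊢ (s0, xyyx, XXZ) ⊢ (s5, yyx, XXZ) ⊢ (s0, yx, XZ) ⊢ (s4, x, XXZ) ⊢ (s3, ε, XXXZ)
All input consumed; state s3 ∈ F.

Accept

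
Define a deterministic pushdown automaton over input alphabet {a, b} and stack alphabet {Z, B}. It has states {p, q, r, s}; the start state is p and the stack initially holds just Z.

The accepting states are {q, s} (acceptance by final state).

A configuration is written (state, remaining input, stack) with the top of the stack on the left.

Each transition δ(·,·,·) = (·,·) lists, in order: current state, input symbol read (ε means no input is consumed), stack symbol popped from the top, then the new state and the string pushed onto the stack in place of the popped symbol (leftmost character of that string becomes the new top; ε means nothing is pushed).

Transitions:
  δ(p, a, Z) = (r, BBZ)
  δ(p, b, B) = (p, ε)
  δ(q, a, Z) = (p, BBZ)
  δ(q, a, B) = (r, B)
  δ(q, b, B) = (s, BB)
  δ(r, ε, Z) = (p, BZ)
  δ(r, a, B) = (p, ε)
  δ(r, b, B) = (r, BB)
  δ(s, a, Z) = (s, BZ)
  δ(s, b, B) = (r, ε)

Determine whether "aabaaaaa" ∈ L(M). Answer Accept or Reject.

Reject

(p, aabaaaaa, Z) ⊢ (r, abaaaaa, BBZ) ⊢ (p, baaaaa, BZ) ⊢ (p, aaaaa, Z) ⊢ (r, aaaa, BBZ) ⊢ (p, aaa, BZ)
No transition applies at (p, aaa, BZ); input not fully consumed.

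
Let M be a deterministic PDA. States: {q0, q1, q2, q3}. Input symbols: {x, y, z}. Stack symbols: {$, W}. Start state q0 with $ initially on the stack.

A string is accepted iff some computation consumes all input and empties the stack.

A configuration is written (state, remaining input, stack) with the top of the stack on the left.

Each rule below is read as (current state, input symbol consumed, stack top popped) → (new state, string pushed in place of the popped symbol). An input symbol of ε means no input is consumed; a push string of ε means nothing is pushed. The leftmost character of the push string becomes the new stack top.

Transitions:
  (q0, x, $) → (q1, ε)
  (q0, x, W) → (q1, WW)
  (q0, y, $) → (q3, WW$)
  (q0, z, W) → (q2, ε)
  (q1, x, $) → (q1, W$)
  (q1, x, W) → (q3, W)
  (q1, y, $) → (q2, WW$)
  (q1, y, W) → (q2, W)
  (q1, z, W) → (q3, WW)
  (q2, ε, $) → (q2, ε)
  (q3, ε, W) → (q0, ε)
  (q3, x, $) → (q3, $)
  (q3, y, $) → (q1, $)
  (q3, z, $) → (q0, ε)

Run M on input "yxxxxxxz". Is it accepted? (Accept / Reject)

Accept

(q0, yxxxxxxz, $)
  read y, top $: go to q3, push WW$ → (q3, xxxxxxz, WW$)
  ε-move, top W: go to q0, push ε → (q0, xxxxxxz, W$)
  read x, top W: go to q1, push WW → (q1, xxxxxz, WW$)
  read x, top W: go to q3, push W → (q3, xxxxz, WW$)
  ε-move, top W: go to q0, push ε → (q0, xxxxz, W$)
  read x, top W: go to q1, push WW → (q1, xxxz, WW$)
  read x, top W: go to q3, push W → (q3, xxz, WW$)
  ε-move, top W: go to q0, push ε → (q0, xxz, W$)
  read x, top W: go to q1, push WW → (q1, xz, WW$)
  read x, top W: go to q3, push W → (q3, z, WW$)
  ε-move, top W: go to q0, push ε → (q0, z, W$)
  read z, top W: go to q2, push ε → (q2, ε, $)
  ε-move, top $: go to q2, push ε → (q2, ε, ε)
All input consumed and the stack is empty.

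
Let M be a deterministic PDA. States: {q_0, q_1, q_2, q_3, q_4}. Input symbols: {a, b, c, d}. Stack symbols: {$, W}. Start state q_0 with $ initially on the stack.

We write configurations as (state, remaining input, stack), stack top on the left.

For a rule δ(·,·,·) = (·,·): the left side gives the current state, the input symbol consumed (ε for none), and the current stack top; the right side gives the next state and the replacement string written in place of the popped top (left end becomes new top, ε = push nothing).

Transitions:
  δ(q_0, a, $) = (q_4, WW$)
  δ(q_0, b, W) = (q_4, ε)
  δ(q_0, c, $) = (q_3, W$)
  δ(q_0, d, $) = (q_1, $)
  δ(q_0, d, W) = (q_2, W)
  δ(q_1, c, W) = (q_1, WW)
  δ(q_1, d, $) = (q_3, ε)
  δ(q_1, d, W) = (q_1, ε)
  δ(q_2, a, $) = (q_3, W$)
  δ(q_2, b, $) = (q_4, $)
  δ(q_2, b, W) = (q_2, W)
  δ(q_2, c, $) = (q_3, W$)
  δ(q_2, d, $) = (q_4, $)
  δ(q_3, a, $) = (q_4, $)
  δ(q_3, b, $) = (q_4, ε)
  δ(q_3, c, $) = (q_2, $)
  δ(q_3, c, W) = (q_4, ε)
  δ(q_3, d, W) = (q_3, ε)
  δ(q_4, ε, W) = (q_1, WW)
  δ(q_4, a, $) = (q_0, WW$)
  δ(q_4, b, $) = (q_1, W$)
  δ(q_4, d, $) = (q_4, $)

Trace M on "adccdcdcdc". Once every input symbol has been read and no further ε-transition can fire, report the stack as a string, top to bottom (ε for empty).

WWWW$

(q_0, adccdcdcdc, $)
  read a, top $: go to q_4, push WW$ → (q_4, dccdcdcdc, WW$)
  ε-move, top W: go to q_1, push WW → (q_1, dccdcdcdc, WWW$)
  read d, top W: go to q_1, push ε → (q_1, ccdcdcdc, WW$)
  read c, top W: go to q_1, push WW → (q_1, cdcdcdc, WWW$)
  read c, top W: go to q_1, push WW → (q_1, dcdcdc, WWWW$)
  read d, top W: go to q_1, push ε → (q_1, cdcdc, WWW$)
  read c, top W: go to q_1, push WW → (q_1, dcdc, WWWW$)
  read d, top W: go to q_1, push ε → (q_1, cdc, WWW$)
  read c, top W: go to q_1, push WW → (q_1, dc, WWWW$)
  read d, top W: go to q_1, push ε → (q_1, c, WWW$)
  read c, top W: go to q_1, push WW → (q_1, ε, WWWW$)
All input consumed in state q_1 with stack WWWW$.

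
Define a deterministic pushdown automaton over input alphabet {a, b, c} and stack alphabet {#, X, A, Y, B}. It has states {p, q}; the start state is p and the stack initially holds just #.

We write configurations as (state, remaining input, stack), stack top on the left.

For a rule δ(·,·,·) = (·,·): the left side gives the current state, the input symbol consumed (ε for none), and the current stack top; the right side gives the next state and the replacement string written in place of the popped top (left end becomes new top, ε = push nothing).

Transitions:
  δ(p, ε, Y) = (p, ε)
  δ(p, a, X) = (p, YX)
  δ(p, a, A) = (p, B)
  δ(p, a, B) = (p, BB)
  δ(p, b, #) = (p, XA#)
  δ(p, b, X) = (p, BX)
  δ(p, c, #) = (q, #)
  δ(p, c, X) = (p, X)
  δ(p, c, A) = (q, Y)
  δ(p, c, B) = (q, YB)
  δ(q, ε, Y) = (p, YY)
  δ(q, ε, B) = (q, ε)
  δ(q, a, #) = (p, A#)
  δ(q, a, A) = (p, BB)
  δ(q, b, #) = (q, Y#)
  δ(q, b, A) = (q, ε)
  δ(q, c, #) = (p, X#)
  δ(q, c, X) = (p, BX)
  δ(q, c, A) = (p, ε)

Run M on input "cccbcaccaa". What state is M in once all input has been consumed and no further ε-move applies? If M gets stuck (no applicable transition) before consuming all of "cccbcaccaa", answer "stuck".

(p, cccbcaccaa, #)
  read c, top #: go to q, push # → (q, ccbcaccaa, #)
  read c, top #: go to p, push X# → (p, cbcaccaa, X#)
  read c, top X: go to p, push X → (p, bcaccaa, X#)
  read b, top X: go to p, push BX → (p, caccaa, BX#)
  read c, top B: go to q, push YB → (q, accaa, YBX#)
  ε-move, top Y: go to p, push YY → (p, accaa, YYBX#)
  ε-move, top Y: go to p, push ε → (p, accaa, YBX#)
  ε-move, top Y: go to p, push ε → (p, accaa, BX#)
  read a, top B: go to p, push BB → (p, ccaa, BBX#)
  read c, top B: go to q, push YB → (q, caa, YBBX#)
  ε-move, top Y: go to p, push YY → (p, caa, YYBBX#)
  ε-move, top Y: go to p, push ε → (p, caa, YBBX#)
  ε-move, top Y: go to p, push ε → (p, caa, BBX#)
  read c, top B: go to q, push YB → (q, aa, YBBX#)
  ε-move, top Y: go to p, push YY → (p, aa, YYBBX#)
  ε-move, top Y: go to p, push ε → (p, aa, YBBX#)
  ε-move, top Y: go to p, push ε → (p, aa, BBX#)
  read a, top B: go to p, push BB → (p, a, BBBX#)
  read a, top B: go to p, push BB → (p, ε, BBBBX#)
All input consumed; M is in state p.

p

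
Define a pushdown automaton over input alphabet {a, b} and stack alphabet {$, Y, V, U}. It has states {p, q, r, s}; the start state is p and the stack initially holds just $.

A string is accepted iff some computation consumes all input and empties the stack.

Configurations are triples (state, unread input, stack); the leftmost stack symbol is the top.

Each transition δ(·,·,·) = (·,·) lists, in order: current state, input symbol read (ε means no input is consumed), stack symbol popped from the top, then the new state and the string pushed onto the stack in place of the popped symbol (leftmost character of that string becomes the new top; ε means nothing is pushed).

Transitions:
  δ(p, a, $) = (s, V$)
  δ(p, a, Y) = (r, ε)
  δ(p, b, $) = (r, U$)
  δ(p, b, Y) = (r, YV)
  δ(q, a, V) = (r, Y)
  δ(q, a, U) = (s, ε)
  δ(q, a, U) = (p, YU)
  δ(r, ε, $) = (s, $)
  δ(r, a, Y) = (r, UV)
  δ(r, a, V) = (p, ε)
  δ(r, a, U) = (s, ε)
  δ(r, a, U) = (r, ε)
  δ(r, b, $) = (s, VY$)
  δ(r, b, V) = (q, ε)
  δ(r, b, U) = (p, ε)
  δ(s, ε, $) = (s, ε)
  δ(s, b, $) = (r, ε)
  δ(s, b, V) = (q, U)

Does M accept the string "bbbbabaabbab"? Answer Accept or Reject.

Accept

One accepting computation: (p, bbbbabaabbab, $) ⊢ (r, bbbabaabbab, U$) ⊢ (p, bbabaabbab, $) ⊢ (r, babaabbab, U$) ⊢ (p, abaabbab, $) ⊢ (s, baabbab, V$) ⊢ (q, aabbab, U$) ⊢ (p, abbab, YU$) ⊢ (r, bbab, U$) ⊢ (p, bab, $) ⊢ (r, ab, U$) ⊢ (s, b, $) ⊢ (r, ε, ε)
All input consumed and the stack is empty.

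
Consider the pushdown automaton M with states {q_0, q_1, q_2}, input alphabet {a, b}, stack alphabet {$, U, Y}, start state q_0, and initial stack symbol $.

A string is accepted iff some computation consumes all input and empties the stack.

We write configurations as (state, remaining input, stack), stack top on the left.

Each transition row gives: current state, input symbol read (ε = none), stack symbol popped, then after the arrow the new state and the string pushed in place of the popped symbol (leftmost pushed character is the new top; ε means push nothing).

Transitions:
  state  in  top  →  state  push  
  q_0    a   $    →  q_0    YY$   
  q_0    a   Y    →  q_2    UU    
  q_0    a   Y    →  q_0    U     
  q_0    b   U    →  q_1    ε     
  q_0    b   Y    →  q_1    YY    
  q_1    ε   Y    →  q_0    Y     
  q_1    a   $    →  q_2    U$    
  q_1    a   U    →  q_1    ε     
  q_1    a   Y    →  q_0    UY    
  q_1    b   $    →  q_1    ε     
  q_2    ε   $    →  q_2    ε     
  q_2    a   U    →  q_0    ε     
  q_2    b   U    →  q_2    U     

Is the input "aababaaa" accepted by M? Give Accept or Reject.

No computation consumes all input and empties the stack.

Reject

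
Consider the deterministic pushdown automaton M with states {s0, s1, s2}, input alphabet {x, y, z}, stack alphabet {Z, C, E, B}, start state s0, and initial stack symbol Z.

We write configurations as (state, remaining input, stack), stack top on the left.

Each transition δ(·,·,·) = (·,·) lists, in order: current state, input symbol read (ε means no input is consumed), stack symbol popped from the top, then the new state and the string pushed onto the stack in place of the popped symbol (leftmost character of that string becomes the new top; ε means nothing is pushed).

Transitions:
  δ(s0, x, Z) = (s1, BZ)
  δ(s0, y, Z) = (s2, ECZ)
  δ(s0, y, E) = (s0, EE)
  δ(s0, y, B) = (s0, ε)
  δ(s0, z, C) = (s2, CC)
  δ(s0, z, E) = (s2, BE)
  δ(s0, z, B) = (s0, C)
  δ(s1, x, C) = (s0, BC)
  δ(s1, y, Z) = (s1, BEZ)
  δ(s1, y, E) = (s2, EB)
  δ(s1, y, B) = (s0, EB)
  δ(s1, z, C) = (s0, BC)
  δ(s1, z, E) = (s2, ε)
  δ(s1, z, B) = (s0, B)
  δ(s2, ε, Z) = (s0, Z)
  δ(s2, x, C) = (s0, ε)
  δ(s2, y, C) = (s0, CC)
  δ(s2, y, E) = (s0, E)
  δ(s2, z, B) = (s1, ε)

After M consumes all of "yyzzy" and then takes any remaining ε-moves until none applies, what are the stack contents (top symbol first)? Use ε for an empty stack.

(s0, yyzzy, Z) ⊢ (s2, yzzy, ECZ) ⊢ (s0, zzy, ECZ) ⊢ (s2, zy, BECZ) ⊢ (s1, y, ECZ) ⊢ (s2, ε, EBCZ)
All input consumed in state s2 with stack EBCZ.

EBCZ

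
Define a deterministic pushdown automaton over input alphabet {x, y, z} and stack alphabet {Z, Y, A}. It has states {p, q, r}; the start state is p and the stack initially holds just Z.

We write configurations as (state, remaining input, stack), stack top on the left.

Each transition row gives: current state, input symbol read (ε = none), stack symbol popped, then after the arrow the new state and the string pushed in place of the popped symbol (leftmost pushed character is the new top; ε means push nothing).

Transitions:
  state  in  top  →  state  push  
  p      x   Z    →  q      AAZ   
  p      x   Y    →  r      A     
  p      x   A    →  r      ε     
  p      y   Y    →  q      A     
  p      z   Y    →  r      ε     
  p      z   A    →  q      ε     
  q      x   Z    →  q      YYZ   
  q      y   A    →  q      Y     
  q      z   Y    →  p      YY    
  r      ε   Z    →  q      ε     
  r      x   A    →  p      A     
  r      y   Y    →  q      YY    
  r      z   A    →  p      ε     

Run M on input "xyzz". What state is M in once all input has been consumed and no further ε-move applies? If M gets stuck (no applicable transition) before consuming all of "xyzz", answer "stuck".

r

(p, xyzz, Z) ⊢ (q, yzz, AAZ) ⊢ (q, zz, YAZ) ⊢ (p, z, YYAZ) ⊢ (r, ε, YAZ)
All input consumed; M is in state r.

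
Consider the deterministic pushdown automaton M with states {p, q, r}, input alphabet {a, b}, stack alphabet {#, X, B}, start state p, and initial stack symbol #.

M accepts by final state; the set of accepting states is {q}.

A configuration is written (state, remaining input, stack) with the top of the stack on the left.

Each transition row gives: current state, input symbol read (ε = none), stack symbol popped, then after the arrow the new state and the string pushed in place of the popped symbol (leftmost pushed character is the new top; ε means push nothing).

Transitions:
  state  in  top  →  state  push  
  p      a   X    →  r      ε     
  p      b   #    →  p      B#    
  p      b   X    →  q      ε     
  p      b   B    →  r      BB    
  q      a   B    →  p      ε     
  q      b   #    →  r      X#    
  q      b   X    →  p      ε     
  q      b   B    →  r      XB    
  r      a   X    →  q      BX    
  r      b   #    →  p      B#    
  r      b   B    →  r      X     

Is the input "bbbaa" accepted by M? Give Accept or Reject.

(p, bbbaa, #)
  read b, top #: go to p, push B# → (p, bbaa, B#)
  read b, top B: go to r, push BB → (r, baa, BB#)
  read b, top B: go to r, push X → (r, aa, XB#)
  read a, top X: go to q, push BX → (q, a, BXB#)
  read a, top B: go to p, push ε → (p, ε, XB#)
All input consumed; state p ∉ F and no further ε-move applies.

Reject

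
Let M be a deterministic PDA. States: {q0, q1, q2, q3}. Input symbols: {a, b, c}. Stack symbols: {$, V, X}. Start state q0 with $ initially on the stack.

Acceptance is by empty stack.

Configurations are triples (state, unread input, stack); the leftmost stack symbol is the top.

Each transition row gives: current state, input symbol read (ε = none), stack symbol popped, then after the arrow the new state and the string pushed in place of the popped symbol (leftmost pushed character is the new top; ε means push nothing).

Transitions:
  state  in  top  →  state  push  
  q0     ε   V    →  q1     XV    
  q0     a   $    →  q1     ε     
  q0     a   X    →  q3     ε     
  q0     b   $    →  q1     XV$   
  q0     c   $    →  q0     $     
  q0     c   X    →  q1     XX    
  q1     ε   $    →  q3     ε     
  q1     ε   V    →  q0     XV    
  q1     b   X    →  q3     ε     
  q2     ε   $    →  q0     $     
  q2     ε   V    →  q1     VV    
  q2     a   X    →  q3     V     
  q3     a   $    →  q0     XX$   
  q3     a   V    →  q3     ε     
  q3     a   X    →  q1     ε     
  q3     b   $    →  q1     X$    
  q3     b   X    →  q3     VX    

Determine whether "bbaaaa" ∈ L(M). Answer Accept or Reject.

Accept

(q0, bbaaaa, $)
  read b, top $: go to q1, push XV$ → (q1, baaaa, XV$)
  read b, top X: go to q3, push ε → (q3, aaaa, V$)
  read a, top V: go to q3, push ε → (q3, aaa, $)
  read a, top $: go to q0, push XX$ → (q0, aa, XX$)
  read a, top X: go to q3, push ε → (q3, a, X$)
  read a, top X: go to q1, push ε → (q1, ε, $)
  ε-move, top $: go to q3, push ε → (q3, ε, ε)
All input consumed and the stack is empty.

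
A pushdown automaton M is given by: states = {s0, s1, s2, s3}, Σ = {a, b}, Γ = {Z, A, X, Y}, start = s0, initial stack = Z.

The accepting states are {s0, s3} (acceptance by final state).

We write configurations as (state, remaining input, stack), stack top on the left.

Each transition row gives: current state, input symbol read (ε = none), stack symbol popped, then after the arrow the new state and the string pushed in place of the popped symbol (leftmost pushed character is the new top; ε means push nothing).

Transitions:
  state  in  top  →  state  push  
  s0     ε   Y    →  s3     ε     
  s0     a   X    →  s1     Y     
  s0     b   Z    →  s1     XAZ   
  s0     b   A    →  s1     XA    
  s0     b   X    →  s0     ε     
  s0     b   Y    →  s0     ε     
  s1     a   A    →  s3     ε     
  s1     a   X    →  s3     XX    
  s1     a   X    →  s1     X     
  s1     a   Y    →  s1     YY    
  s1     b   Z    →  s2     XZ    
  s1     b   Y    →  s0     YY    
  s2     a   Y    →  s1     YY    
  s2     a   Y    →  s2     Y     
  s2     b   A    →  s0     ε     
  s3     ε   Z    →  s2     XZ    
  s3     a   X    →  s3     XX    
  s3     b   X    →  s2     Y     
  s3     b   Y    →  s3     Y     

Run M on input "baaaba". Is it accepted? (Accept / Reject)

Reject

No computation consumes all input and reaches a final state.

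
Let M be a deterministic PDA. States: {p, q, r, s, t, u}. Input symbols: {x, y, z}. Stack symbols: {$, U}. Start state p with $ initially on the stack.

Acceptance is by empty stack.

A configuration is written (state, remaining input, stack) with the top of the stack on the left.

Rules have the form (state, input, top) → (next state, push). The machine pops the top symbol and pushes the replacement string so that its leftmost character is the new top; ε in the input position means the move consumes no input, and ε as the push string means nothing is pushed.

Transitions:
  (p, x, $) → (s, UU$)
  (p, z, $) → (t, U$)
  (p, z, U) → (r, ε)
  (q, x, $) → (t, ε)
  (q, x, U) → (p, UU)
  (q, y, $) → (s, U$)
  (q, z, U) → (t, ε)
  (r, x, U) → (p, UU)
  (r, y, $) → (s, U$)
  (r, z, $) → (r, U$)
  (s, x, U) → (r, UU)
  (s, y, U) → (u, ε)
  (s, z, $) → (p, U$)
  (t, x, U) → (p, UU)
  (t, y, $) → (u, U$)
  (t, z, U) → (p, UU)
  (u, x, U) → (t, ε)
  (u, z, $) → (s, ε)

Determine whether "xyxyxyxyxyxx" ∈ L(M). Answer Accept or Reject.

Reject

(p, xyxyxyxyxyxx, $)
  read x, top $: go to s, push UU$ → (s, yxyxyxyxyxx, UU$)
  read y, top U: go to u, push ε → (u, xyxyxyxyxx, U$)
  read x, top U: go to t, push ε → (t, yxyxyxyxx, $)
  read y, top $: go to u, push U$ → (u, xyxyxyxx, U$)
  read x, top U: go to t, push ε → (t, yxyxyxx, $)
  read y, top $: go to u, push U$ → (u, xyxyxx, U$)
  read x, top U: go to t, push ε → (t, yxyxx, $)
  read y, top $: go to u, push U$ → (u, xyxx, U$)
  read x, top U: go to t, push ε → (t, yxx, $)
  read y, top $: go to u, push U$ → (u, xx, U$)
  read x, top U: go to t, push ε → (t, x, $)
No transition applies at (t, x, $); input not fully consumed.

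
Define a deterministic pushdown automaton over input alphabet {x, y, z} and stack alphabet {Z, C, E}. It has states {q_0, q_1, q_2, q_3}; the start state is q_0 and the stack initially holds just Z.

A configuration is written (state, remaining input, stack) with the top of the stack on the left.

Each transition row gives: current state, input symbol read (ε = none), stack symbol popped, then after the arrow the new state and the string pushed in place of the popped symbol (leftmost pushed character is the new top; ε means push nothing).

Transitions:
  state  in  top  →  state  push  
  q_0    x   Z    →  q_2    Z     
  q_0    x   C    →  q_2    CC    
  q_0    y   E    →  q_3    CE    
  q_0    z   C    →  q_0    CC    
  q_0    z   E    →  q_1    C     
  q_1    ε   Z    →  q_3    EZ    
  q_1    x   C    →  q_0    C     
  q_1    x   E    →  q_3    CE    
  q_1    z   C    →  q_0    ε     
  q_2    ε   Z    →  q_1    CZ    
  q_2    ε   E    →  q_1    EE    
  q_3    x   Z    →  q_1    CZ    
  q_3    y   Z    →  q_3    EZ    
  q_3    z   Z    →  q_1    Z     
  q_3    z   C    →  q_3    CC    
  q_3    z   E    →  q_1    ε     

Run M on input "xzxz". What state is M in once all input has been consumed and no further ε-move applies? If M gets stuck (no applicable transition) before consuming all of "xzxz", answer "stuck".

q_0

(q_0, xzxz, Z)
  read x, top Z: go to q_2, push Z → (q_2, zxz, Z)
  ε-move, top Z: go to q_1, push CZ → (q_1, zxz, CZ)
  read z, top C: go to q_0, push ε → (q_0, xz, Z)
  read x, top Z: go to q_2, push Z → (q_2, z, Z)
  ε-move, top Z: go to q_1, push CZ → (q_1, z, CZ)
  read z, top C: go to q_0, push ε → (q_0, ε, Z)
All input consumed; M is in state q_0.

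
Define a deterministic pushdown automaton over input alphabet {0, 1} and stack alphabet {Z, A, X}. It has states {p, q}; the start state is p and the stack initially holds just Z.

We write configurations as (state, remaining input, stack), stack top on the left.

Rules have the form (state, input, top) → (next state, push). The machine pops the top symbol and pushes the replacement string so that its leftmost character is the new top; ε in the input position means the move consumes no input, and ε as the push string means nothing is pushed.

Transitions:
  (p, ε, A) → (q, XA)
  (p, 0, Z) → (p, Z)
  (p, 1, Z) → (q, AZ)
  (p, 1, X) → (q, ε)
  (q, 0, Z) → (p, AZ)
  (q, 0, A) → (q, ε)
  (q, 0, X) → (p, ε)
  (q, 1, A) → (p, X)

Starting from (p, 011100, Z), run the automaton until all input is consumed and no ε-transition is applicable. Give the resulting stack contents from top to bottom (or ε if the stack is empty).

(p, 011100, Z) ⊢ (p, 11100, Z) ⊢ (q, 1100, AZ) ⊢ (p, 100, XZ) ⊢ (q, 00, Z) ⊢ (p, 0, AZ) ⊢ (q, 0, XAZ) ⊢ (p, ε, AZ) ⊢ (q, ε, XAZ)
All input consumed in state q with stack XAZ.

XAZ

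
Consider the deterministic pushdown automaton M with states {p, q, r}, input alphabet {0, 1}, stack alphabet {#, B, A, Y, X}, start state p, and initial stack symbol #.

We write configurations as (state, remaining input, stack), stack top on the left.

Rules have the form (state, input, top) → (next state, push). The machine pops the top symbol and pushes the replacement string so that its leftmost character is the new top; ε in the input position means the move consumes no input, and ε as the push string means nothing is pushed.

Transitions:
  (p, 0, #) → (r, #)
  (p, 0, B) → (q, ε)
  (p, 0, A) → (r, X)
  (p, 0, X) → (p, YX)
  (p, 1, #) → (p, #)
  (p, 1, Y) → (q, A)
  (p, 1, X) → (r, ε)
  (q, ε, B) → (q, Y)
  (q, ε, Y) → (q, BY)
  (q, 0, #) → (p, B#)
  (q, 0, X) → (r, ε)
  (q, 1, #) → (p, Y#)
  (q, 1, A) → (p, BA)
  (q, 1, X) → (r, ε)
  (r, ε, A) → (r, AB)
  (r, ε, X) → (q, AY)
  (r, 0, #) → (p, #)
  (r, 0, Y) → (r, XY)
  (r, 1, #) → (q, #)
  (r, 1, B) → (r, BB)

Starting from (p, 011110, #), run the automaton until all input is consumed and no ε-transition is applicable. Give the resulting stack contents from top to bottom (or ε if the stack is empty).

A#

(p, 011110, #)
  read 0, top #: go to r, push # → (r, 11110, #)
  read 1, top #: go to q, push # → (q, 1110, #)
  read 1, top #: go to p, push Y# → (p, 110, Y#)
  read 1, top Y: go to q, push A → (q, 10, A#)
  read 1, top A: go to p, push BA → (p, 0, BA#)
  read 0, top B: go to q, push ε → (q, ε, A#)
All input consumed in state q with stack A#.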